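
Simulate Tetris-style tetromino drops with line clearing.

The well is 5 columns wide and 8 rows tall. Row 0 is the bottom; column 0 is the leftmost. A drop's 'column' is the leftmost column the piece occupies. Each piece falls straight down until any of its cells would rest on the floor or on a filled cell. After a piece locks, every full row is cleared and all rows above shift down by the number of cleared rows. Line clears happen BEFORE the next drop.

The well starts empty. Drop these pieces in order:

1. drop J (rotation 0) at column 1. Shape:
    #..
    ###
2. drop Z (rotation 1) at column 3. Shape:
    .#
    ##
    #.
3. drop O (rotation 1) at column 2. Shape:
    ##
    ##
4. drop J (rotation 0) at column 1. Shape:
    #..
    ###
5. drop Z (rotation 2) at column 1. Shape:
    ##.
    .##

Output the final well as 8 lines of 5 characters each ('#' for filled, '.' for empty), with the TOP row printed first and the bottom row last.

Drop 1: J rot0 at col 1 lands with bottom-row=0; cleared 0 line(s) (total 0); column heights now [0 2 1 1 0], max=2
Drop 2: Z rot1 at col 3 lands with bottom-row=1; cleared 0 line(s) (total 0); column heights now [0 2 1 3 4], max=4
Drop 3: O rot1 at col 2 lands with bottom-row=3; cleared 0 line(s) (total 0); column heights now [0 2 5 5 4], max=5
Drop 4: J rot0 at col 1 lands with bottom-row=5; cleared 0 line(s) (total 0); column heights now [0 7 6 6 4], max=7
Drop 5: Z rot2 at col 1 lands with bottom-row=6; cleared 0 line(s) (total 0); column heights now [0 8 8 7 4], max=8

Answer: .##..
.###.
.###.
..##.
..###
...##
.#.#.
.###.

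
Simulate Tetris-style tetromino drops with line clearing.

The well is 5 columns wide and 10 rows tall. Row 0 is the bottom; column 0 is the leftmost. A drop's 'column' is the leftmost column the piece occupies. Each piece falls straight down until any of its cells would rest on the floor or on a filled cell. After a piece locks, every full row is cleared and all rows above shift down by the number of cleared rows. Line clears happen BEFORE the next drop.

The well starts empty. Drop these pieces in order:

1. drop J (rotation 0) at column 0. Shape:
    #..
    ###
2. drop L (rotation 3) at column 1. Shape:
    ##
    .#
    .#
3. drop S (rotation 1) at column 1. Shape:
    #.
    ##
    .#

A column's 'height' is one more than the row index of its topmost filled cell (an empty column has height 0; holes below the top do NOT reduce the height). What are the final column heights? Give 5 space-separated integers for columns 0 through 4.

Drop 1: J rot0 at col 0 lands with bottom-row=0; cleared 0 line(s) (total 0); column heights now [2 1 1 0 0], max=2
Drop 2: L rot3 at col 1 lands with bottom-row=1; cleared 0 line(s) (total 0); column heights now [2 4 4 0 0], max=4
Drop 3: S rot1 at col 1 lands with bottom-row=4; cleared 0 line(s) (total 0); column heights now [2 7 6 0 0], max=7

Answer: 2 7 6 0 0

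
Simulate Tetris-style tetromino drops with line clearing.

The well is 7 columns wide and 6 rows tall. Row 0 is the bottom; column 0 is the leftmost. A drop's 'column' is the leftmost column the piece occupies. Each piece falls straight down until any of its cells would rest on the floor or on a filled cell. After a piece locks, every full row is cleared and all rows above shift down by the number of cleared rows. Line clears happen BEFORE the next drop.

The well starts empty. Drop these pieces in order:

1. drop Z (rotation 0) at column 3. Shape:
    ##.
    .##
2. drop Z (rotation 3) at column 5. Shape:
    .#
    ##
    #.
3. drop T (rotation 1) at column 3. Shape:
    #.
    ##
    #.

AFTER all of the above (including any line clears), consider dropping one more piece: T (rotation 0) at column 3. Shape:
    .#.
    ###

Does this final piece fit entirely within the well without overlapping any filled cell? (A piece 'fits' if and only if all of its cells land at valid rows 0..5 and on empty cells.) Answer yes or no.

Drop 1: Z rot0 at col 3 lands with bottom-row=0; cleared 0 line(s) (total 0); column heights now [0 0 0 2 2 1 0], max=2
Drop 2: Z rot3 at col 5 lands with bottom-row=1; cleared 0 line(s) (total 0); column heights now [0 0 0 2 2 3 4], max=4
Drop 3: T rot1 at col 3 lands with bottom-row=2; cleared 0 line(s) (total 0); column heights now [0 0 0 5 4 3 4], max=5
Test piece T rot0 at col 3 (width 3): heights before test = [0 0 0 5 4 3 4]; fits = False

Answer: no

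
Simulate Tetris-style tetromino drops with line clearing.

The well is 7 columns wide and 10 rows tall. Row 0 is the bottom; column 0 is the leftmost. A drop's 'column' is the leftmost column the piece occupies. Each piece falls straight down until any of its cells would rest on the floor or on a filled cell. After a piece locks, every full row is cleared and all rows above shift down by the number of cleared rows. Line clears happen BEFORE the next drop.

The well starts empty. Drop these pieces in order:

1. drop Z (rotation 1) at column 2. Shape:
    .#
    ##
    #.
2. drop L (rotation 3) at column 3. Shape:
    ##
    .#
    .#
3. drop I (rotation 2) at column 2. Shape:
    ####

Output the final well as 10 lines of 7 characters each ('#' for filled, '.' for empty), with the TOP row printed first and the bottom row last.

Answer: .......
.......
.......
.......
.......
..####.
...##..
...##..
..###..
..#....

Derivation:
Drop 1: Z rot1 at col 2 lands with bottom-row=0; cleared 0 line(s) (total 0); column heights now [0 0 2 3 0 0 0], max=3
Drop 2: L rot3 at col 3 lands with bottom-row=1; cleared 0 line(s) (total 0); column heights now [0 0 2 4 4 0 0], max=4
Drop 3: I rot2 at col 2 lands with bottom-row=4; cleared 0 line(s) (total 0); column heights now [0 0 5 5 5 5 0], max=5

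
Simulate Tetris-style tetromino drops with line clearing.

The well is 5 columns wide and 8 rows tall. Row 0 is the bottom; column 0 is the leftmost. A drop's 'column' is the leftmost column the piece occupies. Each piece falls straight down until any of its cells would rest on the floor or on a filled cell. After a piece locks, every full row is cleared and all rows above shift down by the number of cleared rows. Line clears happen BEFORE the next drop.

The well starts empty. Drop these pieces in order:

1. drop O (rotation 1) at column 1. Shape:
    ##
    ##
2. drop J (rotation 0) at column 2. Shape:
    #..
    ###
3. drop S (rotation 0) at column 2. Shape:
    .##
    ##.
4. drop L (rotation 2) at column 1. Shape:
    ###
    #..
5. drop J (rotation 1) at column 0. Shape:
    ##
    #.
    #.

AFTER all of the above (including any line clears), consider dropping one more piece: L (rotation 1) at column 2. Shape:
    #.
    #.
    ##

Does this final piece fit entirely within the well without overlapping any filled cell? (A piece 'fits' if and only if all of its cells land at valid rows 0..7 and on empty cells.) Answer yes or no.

Drop 1: O rot1 at col 1 lands with bottom-row=0; cleared 0 line(s) (total 0); column heights now [0 2 2 0 0], max=2
Drop 2: J rot0 at col 2 lands with bottom-row=2; cleared 0 line(s) (total 0); column heights now [0 2 4 3 3], max=4
Drop 3: S rot0 at col 2 lands with bottom-row=4; cleared 0 line(s) (total 0); column heights now [0 2 5 6 6], max=6
Drop 4: L rot2 at col 1 lands with bottom-row=5; cleared 0 line(s) (total 0); column heights now [0 7 7 7 6], max=7
Drop 5: J rot1 at col 0 lands with bottom-row=5; cleared 0 line(s) (total 0); column heights now [8 8 7 7 6], max=8
Test piece L rot1 at col 2 (width 2): heights before test = [8 8 7 7 6]; fits = False

Answer: no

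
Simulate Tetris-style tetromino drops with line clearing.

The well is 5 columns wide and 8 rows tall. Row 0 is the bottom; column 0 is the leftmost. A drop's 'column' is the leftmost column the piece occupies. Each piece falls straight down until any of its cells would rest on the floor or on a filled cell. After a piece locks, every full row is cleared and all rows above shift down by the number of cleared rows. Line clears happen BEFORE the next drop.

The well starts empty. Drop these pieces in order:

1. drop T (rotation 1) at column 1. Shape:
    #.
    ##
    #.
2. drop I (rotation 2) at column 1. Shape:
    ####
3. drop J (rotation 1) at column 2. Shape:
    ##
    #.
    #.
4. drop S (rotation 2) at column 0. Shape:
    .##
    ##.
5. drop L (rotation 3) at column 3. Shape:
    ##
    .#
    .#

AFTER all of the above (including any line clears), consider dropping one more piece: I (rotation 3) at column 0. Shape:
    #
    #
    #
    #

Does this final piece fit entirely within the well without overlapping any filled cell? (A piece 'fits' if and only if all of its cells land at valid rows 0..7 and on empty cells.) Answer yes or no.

Answer: yes

Derivation:
Drop 1: T rot1 at col 1 lands with bottom-row=0; cleared 0 line(s) (total 0); column heights now [0 3 2 0 0], max=3
Drop 2: I rot2 at col 1 lands with bottom-row=3; cleared 0 line(s) (total 0); column heights now [0 4 4 4 4], max=4
Drop 3: J rot1 at col 2 lands with bottom-row=4; cleared 0 line(s) (total 0); column heights now [0 4 7 7 4], max=7
Drop 4: S rot2 at col 0 lands with bottom-row=6; cleared 0 line(s) (total 0); column heights now [7 8 8 7 4], max=8
Drop 5: L rot3 at col 3 lands with bottom-row=5; cleared 1 line(s) (total 1); column heights now [0 7 7 7 7], max=7
Test piece I rot3 at col 0 (width 1): heights before test = [0 7 7 7 7]; fits = True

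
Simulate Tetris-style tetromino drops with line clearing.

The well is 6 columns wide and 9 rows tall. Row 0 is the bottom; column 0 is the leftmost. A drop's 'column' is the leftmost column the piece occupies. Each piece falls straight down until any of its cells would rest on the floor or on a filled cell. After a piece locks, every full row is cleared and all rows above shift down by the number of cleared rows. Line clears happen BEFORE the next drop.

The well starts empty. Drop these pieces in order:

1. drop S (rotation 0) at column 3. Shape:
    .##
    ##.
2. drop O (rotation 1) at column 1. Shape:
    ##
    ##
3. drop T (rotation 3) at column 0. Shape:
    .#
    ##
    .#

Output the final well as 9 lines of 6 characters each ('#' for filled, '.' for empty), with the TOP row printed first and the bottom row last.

Answer: ......
......
......
......
.#....
##....
.#....
.##.##
.####.

Derivation:
Drop 1: S rot0 at col 3 lands with bottom-row=0; cleared 0 line(s) (total 0); column heights now [0 0 0 1 2 2], max=2
Drop 2: O rot1 at col 1 lands with bottom-row=0; cleared 0 line(s) (total 0); column heights now [0 2 2 1 2 2], max=2
Drop 3: T rot3 at col 0 lands with bottom-row=2; cleared 0 line(s) (total 0); column heights now [4 5 2 1 2 2], max=5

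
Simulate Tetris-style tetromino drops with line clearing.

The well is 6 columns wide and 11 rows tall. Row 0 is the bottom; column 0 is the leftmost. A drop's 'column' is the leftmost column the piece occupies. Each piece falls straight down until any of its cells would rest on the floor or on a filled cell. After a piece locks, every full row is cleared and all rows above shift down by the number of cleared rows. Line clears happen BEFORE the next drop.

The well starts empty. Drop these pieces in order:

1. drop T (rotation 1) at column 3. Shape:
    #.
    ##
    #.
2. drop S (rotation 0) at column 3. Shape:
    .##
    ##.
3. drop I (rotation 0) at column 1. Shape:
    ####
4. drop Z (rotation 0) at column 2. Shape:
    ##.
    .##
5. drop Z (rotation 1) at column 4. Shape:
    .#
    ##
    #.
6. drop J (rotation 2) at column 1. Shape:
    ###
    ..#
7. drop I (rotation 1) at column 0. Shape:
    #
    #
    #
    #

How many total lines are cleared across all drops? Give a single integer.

Answer: 0

Derivation:
Drop 1: T rot1 at col 3 lands with bottom-row=0; cleared 0 line(s) (total 0); column heights now [0 0 0 3 2 0], max=3
Drop 2: S rot0 at col 3 lands with bottom-row=3; cleared 0 line(s) (total 0); column heights now [0 0 0 4 5 5], max=5
Drop 3: I rot0 at col 1 lands with bottom-row=5; cleared 0 line(s) (total 0); column heights now [0 6 6 6 6 5], max=6
Drop 4: Z rot0 at col 2 lands with bottom-row=6; cleared 0 line(s) (total 0); column heights now [0 6 8 8 7 5], max=8
Drop 5: Z rot1 at col 4 lands with bottom-row=7; cleared 0 line(s) (total 0); column heights now [0 6 8 8 9 10], max=10
Drop 6: J rot2 at col 1 lands with bottom-row=8; cleared 0 line(s) (total 0); column heights now [0 10 10 10 9 10], max=10
Drop 7: I rot1 at col 0 lands with bottom-row=0; cleared 0 line(s) (total 0); column heights now [4 10 10 10 9 10], max=10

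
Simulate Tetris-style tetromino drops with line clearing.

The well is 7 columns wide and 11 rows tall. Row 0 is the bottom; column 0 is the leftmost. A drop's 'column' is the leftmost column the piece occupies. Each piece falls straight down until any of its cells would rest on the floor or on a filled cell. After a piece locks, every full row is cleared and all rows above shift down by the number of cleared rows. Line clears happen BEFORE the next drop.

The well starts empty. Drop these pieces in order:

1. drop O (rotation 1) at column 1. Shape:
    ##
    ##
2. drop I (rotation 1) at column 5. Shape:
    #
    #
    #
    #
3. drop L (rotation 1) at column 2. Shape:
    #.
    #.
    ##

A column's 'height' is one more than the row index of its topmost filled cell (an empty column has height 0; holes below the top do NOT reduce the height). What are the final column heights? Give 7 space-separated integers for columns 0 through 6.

Answer: 0 2 5 3 0 4 0

Derivation:
Drop 1: O rot1 at col 1 lands with bottom-row=0; cleared 0 line(s) (total 0); column heights now [0 2 2 0 0 0 0], max=2
Drop 2: I rot1 at col 5 lands with bottom-row=0; cleared 0 line(s) (total 0); column heights now [0 2 2 0 0 4 0], max=4
Drop 3: L rot1 at col 2 lands with bottom-row=2; cleared 0 line(s) (total 0); column heights now [0 2 5 3 0 4 0], max=5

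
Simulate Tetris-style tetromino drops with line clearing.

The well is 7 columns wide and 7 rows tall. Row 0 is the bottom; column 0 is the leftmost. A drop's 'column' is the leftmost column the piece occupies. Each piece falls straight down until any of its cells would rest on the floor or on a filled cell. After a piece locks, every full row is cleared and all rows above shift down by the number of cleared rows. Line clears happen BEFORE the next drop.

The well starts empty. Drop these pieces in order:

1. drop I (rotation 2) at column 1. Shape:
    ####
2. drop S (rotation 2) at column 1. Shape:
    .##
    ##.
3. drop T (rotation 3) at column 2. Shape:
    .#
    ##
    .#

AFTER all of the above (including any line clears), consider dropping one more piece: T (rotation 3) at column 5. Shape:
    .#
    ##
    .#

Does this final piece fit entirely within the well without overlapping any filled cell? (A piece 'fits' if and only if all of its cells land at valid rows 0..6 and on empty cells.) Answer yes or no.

Drop 1: I rot2 at col 1 lands with bottom-row=0; cleared 0 line(s) (total 0); column heights now [0 1 1 1 1 0 0], max=1
Drop 2: S rot2 at col 1 lands with bottom-row=1; cleared 0 line(s) (total 0); column heights now [0 2 3 3 1 0 0], max=3
Drop 3: T rot3 at col 2 lands with bottom-row=3; cleared 0 line(s) (total 0); column heights now [0 2 5 6 1 0 0], max=6
Test piece T rot3 at col 5 (width 2): heights before test = [0 2 5 6 1 0 0]; fits = True

Answer: yes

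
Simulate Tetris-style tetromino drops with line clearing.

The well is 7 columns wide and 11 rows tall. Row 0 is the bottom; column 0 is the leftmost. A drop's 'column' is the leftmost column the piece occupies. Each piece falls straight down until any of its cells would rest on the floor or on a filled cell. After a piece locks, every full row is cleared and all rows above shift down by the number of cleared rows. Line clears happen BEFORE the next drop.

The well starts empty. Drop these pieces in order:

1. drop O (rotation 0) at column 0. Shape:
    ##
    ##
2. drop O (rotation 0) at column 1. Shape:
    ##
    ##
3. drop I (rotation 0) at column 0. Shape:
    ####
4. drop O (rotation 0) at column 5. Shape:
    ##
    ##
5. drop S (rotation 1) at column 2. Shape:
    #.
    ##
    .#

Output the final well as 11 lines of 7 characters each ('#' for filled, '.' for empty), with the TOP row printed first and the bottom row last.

Drop 1: O rot0 at col 0 lands with bottom-row=0; cleared 0 line(s) (total 0); column heights now [2 2 0 0 0 0 0], max=2
Drop 2: O rot0 at col 1 lands with bottom-row=2; cleared 0 line(s) (total 0); column heights now [2 4 4 0 0 0 0], max=4
Drop 3: I rot0 at col 0 lands with bottom-row=4; cleared 0 line(s) (total 0); column heights now [5 5 5 5 0 0 0], max=5
Drop 4: O rot0 at col 5 lands with bottom-row=0; cleared 0 line(s) (total 0); column heights now [5 5 5 5 0 2 2], max=5
Drop 5: S rot1 at col 2 lands with bottom-row=5; cleared 0 line(s) (total 0); column heights now [5 5 8 7 0 2 2], max=8

Answer: .......
.......
.......
..#....
..##...
...#...
####...
.##....
.##....
##...##
##...##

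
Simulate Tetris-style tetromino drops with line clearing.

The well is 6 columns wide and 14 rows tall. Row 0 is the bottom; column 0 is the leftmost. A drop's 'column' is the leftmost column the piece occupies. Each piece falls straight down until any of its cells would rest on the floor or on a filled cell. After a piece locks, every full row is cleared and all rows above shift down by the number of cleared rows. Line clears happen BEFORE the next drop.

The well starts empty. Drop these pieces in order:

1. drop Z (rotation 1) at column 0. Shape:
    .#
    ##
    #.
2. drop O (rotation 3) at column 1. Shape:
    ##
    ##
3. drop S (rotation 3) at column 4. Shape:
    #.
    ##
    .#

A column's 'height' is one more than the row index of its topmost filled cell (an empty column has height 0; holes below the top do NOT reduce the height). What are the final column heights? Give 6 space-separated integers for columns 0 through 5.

Answer: 2 5 5 0 3 2

Derivation:
Drop 1: Z rot1 at col 0 lands with bottom-row=0; cleared 0 line(s) (total 0); column heights now [2 3 0 0 0 0], max=3
Drop 2: O rot3 at col 1 lands with bottom-row=3; cleared 0 line(s) (total 0); column heights now [2 5 5 0 0 0], max=5
Drop 3: S rot3 at col 4 lands with bottom-row=0; cleared 0 line(s) (total 0); column heights now [2 5 5 0 3 2], max=5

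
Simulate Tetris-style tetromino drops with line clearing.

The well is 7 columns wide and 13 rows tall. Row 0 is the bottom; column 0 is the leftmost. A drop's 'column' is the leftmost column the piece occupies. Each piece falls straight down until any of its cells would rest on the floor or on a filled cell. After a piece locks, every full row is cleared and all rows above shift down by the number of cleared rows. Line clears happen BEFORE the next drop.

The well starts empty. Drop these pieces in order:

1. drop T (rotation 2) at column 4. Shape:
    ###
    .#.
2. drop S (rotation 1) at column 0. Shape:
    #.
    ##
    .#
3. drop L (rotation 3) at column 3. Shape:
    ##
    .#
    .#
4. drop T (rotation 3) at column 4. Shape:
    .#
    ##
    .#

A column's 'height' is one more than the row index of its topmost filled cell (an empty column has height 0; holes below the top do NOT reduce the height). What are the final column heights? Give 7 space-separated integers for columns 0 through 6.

Drop 1: T rot2 at col 4 lands with bottom-row=0; cleared 0 line(s) (total 0); column heights now [0 0 0 0 2 2 2], max=2
Drop 2: S rot1 at col 0 lands with bottom-row=0; cleared 0 line(s) (total 0); column heights now [3 2 0 0 2 2 2], max=3
Drop 3: L rot3 at col 3 lands with bottom-row=2; cleared 0 line(s) (total 0); column heights now [3 2 0 5 5 2 2], max=5
Drop 4: T rot3 at col 4 lands with bottom-row=4; cleared 0 line(s) (total 0); column heights now [3 2 0 5 6 7 2], max=7

Answer: 3 2 0 5 6 7 2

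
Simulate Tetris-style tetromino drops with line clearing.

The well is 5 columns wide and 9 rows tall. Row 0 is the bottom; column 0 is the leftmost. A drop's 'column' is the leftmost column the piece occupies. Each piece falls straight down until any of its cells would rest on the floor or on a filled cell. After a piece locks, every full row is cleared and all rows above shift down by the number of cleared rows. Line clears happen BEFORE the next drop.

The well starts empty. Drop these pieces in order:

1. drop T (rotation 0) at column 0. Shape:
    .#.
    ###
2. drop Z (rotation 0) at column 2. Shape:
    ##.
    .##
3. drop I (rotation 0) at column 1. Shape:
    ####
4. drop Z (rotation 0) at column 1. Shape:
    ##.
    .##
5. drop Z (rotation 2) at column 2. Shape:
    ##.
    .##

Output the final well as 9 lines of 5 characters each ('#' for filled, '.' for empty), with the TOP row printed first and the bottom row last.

Drop 1: T rot0 at col 0 lands with bottom-row=0; cleared 0 line(s) (total 0); column heights now [1 2 1 0 0], max=2
Drop 2: Z rot0 at col 2 lands with bottom-row=0; cleared 1 line(s) (total 1); column heights now [0 1 1 1 0], max=1
Drop 3: I rot0 at col 1 lands with bottom-row=1; cleared 0 line(s) (total 1); column heights now [0 2 2 2 2], max=2
Drop 4: Z rot0 at col 1 lands with bottom-row=2; cleared 0 line(s) (total 1); column heights now [0 4 4 3 2], max=4
Drop 5: Z rot2 at col 2 lands with bottom-row=3; cleared 0 line(s) (total 1); column heights now [0 4 5 5 4], max=5

Answer: .....
.....
.....
.....
..##.
.####
..##.
.####
.###.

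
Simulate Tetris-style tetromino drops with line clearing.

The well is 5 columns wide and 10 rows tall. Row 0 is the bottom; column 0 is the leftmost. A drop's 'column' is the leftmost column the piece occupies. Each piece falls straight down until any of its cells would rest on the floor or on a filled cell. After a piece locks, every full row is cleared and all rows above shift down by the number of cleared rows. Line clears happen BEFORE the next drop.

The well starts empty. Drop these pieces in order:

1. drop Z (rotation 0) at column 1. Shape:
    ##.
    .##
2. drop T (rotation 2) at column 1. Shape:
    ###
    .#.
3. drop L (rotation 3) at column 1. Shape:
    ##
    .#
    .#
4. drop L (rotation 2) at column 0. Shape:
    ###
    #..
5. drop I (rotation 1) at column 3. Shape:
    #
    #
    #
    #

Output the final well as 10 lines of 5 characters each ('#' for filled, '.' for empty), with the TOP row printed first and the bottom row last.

Answer: .....
.....
####.
####.
..##.
..##.
.###.
..#..
.##..
..##.

Derivation:
Drop 1: Z rot0 at col 1 lands with bottom-row=0; cleared 0 line(s) (total 0); column heights now [0 2 2 1 0], max=2
Drop 2: T rot2 at col 1 lands with bottom-row=2; cleared 0 line(s) (total 0); column heights now [0 4 4 4 0], max=4
Drop 3: L rot3 at col 1 lands with bottom-row=4; cleared 0 line(s) (total 0); column heights now [0 7 7 4 0], max=7
Drop 4: L rot2 at col 0 lands with bottom-row=6; cleared 0 line(s) (total 0); column heights now [8 8 8 4 0], max=8
Drop 5: I rot1 at col 3 lands with bottom-row=4; cleared 0 line(s) (total 0); column heights now [8 8 8 8 0], max=8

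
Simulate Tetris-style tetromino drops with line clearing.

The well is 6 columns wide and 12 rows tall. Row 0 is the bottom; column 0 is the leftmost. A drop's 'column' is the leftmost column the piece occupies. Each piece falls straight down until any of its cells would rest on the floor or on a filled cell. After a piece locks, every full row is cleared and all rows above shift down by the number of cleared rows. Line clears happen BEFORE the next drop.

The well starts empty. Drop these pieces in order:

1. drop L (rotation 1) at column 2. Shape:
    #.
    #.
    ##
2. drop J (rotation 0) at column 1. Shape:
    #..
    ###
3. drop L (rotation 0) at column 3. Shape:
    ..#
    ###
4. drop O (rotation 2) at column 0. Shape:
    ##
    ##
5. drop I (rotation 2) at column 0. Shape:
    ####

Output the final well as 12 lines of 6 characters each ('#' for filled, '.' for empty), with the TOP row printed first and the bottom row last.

Drop 1: L rot1 at col 2 lands with bottom-row=0; cleared 0 line(s) (total 0); column heights now [0 0 3 1 0 0], max=3
Drop 2: J rot0 at col 1 lands with bottom-row=3; cleared 0 line(s) (total 0); column heights now [0 5 4 4 0 0], max=5
Drop 3: L rot0 at col 3 lands with bottom-row=4; cleared 0 line(s) (total 0); column heights now [0 5 4 5 5 6], max=6
Drop 4: O rot2 at col 0 lands with bottom-row=5; cleared 0 line(s) (total 0); column heights now [7 7 4 5 5 6], max=7
Drop 5: I rot2 at col 0 lands with bottom-row=7; cleared 0 line(s) (total 0); column heights now [8 8 8 8 5 6], max=8

Answer: ......
......
......
......
####..
##....
##...#
.#.###
.###..
..#...
..#...
..##..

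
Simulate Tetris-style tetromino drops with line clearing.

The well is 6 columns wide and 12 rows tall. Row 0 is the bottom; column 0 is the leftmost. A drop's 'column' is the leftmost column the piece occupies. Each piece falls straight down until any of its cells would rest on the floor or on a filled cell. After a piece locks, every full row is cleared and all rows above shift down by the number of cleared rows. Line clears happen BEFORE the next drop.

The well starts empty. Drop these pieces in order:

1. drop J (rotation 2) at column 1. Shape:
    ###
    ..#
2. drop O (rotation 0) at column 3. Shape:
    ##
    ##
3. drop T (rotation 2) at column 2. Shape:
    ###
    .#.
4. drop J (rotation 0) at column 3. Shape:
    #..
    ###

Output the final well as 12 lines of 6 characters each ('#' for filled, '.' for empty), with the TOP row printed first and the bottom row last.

Drop 1: J rot2 at col 1 lands with bottom-row=0; cleared 0 line(s) (total 0); column heights now [0 2 2 2 0 0], max=2
Drop 2: O rot0 at col 3 lands with bottom-row=2; cleared 0 line(s) (total 0); column heights now [0 2 2 4 4 0], max=4
Drop 3: T rot2 at col 2 lands with bottom-row=4; cleared 0 line(s) (total 0); column heights now [0 2 6 6 6 0], max=6
Drop 4: J rot0 at col 3 lands with bottom-row=6; cleared 0 line(s) (total 0); column heights now [0 2 6 8 7 7], max=8

Answer: ......
......
......
......
...#..
...###
..###.
...#..
...##.
...##.
.###..
...#..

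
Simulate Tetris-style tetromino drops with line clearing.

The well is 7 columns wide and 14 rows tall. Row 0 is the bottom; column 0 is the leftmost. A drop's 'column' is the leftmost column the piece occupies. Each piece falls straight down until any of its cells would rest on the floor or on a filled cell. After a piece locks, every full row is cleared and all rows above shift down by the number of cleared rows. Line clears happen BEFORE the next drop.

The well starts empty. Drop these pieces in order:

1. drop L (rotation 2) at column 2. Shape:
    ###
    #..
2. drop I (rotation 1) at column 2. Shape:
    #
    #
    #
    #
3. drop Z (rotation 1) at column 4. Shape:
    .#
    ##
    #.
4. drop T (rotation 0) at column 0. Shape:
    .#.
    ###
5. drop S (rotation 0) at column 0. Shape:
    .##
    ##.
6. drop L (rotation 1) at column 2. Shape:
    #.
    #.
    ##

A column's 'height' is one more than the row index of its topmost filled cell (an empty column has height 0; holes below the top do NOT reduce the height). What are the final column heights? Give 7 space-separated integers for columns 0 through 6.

Answer: 9 10 13 11 4 5 0

Derivation:
Drop 1: L rot2 at col 2 lands with bottom-row=0; cleared 0 line(s) (total 0); column heights now [0 0 2 2 2 0 0], max=2
Drop 2: I rot1 at col 2 lands with bottom-row=2; cleared 0 line(s) (total 0); column heights now [0 0 6 2 2 0 0], max=6
Drop 3: Z rot1 at col 4 lands with bottom-row=2; cleared 0 line(s) (total 0); column heights now [0 0 6 2 4 5 0], max=6
Drop 4: T rot0 at col 0 lands with bottom-row=6; cleared 0 line(s) (total 0); column heights now [7 8 7 2 4 5 0], max=8
Drop 5: S rot0 at col 0 lands with bottom-row=8; cleared 0 line(s) (total 0); column heights now [9 10 10 2 4 5 0], max=10
Drop 6: L rot1 at col 2 lands with bottom-row=10; cleared 0 line(s) (total 0); column heights now [9 10 13 11 4 5 0], max=13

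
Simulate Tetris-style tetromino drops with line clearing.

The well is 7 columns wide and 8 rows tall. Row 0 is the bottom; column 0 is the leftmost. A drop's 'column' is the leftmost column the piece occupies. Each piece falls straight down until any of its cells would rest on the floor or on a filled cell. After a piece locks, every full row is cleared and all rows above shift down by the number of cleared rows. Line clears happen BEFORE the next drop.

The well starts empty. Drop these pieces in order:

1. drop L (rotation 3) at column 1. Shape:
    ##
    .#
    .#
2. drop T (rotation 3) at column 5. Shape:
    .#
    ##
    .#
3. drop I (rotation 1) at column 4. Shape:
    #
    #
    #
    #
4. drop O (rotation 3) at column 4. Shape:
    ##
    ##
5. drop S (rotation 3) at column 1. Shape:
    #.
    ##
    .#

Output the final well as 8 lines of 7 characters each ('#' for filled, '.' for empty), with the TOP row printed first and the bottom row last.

Drop 1: L rot3 at col 1 lands with bottom-row=0; cleared 0 line(s) (total 0); column heights now [0 3 3 0 0 0 0], max=3
Drop 2: T rot3 at col 5 lands with bottom-row=0; cleared 0 line(s) (total 0); column heights now [0 3 3 0 0 2 3], max=3
Drop 3: I rot1 at col 4 lands with bottom-row=0; cleared 0 line(s) (total 0); column heights now [0 3 3 0 4 2 3], max=4
Drop 4: O rot3 at col 4 lands with bottom-row=4; cleared 0 line(s) (total 0); column heights now [0 3 3 0 6 6 3], max=6
Drop 5: S rot3 at col 1 lands with bottom-row=3; cleared 0 line(s) (total 0); column heights now [0 6 5 0 6 6 3], max=6

Answer: .......
.......
.#..##.
.##.##.
..#.#..
.##.#.#
..#.###
..#.#.#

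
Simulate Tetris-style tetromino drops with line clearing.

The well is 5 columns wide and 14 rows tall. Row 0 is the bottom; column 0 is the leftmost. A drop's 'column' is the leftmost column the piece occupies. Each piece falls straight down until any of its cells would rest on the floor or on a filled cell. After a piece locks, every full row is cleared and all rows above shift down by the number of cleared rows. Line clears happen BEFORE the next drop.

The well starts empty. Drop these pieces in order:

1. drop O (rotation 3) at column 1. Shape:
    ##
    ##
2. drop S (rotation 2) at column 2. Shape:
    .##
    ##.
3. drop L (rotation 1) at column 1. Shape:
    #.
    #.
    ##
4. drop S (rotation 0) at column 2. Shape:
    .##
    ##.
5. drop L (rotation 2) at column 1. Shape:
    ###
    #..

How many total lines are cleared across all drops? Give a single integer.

Answer: 0

Derivation:
Drop 1: O rot3 at col 1 lands with bottom-row=0; cleared 0 line(s) (total 0); column heights now [0 2 2 0 0], max=2
Drop 2: S rot2 at col 2 lands with bottom-row=2; cleared 0 line(s) (total 0); column heights now [0 2 3 4 4], max=4
Drop 3: L rot1 at col 1 lands with bottom-row=3; cleared 0 line(s) (total 0); column heights now [0 6 4 4 4], max=6
Drop 4: S rot0 at col 2 lands with bottom-row=4; cleared 0 line(s) (total 0); column heights now [0 6 5 6 6], max=6
Drop 5: L rot2 at col 1 lands with bottom-row=6; cleared 0 line(s) (total 0); column heights now [0 8 8 8 6], max=8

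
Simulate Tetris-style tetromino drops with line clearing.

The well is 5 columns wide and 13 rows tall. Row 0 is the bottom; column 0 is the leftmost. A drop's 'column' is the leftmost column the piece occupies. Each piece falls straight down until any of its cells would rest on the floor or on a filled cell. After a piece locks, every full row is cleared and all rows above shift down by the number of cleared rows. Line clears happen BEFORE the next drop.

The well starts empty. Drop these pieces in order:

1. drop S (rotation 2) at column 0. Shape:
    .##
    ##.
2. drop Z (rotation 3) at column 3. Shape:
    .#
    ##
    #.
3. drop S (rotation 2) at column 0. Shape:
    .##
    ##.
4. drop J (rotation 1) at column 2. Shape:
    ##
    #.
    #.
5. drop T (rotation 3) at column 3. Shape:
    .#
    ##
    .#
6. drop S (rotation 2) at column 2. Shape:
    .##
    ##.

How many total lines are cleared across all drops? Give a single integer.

Answer: 0

Derivation:
Drop 1: S rot2 at col 0 lands with bottom-row=0; cleared 0 line(s) (total 0); column heights now [1 2 2 0 0], max=2
Drop 2: Z rot3 at col 3 lands with bottom-row=0; cleared 0 line(s) (total 0); column heights now [1 2 2 2 3], max=3
Drop 3: S rot2 at col 0 lands with bottom-row=2; cleared 0 line(s) (total 0); column heights now [3 4 4 2 3], max=4
Drop 4: J rot1 at col 2 lands with bottom-row=4; cleared 0 line(s) (total 0); column heights now [3 4 7 7 3], max=7
Drop 5: T rot3 at col 3 lands with bottom-row=6; cleared 0 line(s) (total 0); column heights now [3 4 7 8 9], max=9
Drop 6: S rot2 at col 2 lands with bottom-row=8; cleared 0 line(s) (total 0); column heights now [3 4 9 10 10], max=10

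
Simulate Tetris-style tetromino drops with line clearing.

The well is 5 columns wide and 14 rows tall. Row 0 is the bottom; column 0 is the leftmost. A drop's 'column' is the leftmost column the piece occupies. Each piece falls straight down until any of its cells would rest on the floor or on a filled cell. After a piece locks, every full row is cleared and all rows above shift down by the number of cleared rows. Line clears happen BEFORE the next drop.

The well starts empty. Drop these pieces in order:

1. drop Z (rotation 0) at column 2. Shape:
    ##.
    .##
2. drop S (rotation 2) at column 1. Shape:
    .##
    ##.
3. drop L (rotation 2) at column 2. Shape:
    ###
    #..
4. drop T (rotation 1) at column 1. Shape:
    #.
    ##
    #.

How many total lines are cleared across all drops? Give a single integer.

Answer: 0

Derivation:
Drop 1: Z rot0 at col 2 lands with bottom-row=0; cleared 0 line(s) (total 0); column heights now [0 0 2 2 1], max=2
Drop 2: S rot2 at col 1 lands with bottom-row=2; cleared 0 line(s) (total 0); column heights now [0 3 4 4 1], max=4
Drop 3: L rot2 at col 2 lands with bottom-row=4; cleared 0 line(s) (total 0); column heights now [0 3 6 6 6], max=6
Drop 4: T rot1 at col 1 lands with bottom-row=5; cleared 0 line(s) (total 0); column heights now [0 8 7 6 6], max=8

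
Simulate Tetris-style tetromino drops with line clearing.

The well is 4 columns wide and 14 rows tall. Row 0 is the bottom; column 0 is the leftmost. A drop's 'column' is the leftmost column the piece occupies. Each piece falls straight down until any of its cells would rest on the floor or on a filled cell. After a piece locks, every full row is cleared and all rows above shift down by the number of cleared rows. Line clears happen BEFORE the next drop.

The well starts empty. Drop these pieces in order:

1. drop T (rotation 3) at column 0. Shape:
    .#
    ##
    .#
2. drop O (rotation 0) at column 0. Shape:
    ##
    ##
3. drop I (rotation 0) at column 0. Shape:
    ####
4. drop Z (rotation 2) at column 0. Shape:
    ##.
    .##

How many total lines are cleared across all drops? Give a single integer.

Answer: 1

Derivation:
Drop 1: T rot3 at col 0 lands with bottom-row=0; cleared 0 line(s) (total 0); column heights now [2 3 0 0], max=3
Drop 2: O rot0 at col 0 lands with bottom-row=3; cleared 0 line(s) (total 0); column heights now [5 5 0 0], max=5
Drop 3: I rot0 at col 0 lands with bottom-row=5; cleared 1 line(s) (total 1); column heights now [5 5 0 0], max=5
Drop 4: Z rot2 at col 0 lands with bottom-row=5; cleared 0 line(s) (total 1); column heights now [7 7 6 0], max=7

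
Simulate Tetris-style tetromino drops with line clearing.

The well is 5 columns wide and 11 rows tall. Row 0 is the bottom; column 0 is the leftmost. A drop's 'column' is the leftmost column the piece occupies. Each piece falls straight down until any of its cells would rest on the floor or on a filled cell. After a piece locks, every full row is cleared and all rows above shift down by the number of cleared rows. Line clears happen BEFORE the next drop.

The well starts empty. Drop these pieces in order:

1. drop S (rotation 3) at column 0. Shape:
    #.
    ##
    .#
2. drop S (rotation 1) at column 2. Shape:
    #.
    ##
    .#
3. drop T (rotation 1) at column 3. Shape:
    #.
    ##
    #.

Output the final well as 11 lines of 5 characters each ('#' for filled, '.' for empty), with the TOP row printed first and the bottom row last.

Drop 1: S rot3 at col 0 lands with bottom-row=0; cleared 0 line(s) (total 0); column heights now [3 2 0 0 0], max=3
Drop 2: S rot1 at col 2 lands with bottom-row=0; cleared 0 line(s) (total 0); column heights now [3 2 3 2 0], max=3
Drop 3: T rot1 at col 3 lands with bottom-row=2; cleared 0 line(s) (total 0); column heights now [3 2 3 5 4], max=5

Answer: .....
.....
.....
.....
.....
.....
...#.
...##
#.##.
####.
.#.#.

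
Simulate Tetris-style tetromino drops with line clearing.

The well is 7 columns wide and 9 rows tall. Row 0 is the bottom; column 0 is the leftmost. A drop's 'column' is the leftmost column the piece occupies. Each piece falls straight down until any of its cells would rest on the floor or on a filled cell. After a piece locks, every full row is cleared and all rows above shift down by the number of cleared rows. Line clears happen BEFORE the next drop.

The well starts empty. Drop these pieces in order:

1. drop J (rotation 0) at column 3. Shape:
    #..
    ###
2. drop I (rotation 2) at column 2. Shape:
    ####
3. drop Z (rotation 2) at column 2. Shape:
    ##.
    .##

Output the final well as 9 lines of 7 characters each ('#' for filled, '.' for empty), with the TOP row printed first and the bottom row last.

Answer: .......
.......
.......
.......
..##...
...##..
..####.
...#...
...###.

Derivation:
Drop 1: J rot0 at col 3 lands with bottom-row=0; cleared 0 line(s) (total 0); column heights now [0 0 0 2 1 1 0], max=2
Drop 2: I rot2 at col 2 lands with bottom-row=2; cleared 0 line(s) (total 0); column heights now [0 0 3 3 3 3 0], max=3
Drop 3: Z rot2 at col 2 lands with bottom-row=3; cleared 0 line(s) (total 0); column heights now [0 0 5 5 4 3 0], max=5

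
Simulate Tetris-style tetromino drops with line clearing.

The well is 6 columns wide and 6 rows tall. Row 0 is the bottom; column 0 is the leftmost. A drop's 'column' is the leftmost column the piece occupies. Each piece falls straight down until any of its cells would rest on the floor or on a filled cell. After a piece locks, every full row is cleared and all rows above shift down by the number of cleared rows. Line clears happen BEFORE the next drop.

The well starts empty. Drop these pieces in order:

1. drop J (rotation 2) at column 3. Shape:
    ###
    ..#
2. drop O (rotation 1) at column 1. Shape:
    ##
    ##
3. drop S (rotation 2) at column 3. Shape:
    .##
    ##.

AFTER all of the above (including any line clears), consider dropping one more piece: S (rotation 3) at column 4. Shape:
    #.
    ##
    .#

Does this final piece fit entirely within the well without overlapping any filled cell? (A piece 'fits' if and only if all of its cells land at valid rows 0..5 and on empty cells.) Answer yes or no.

Answer: no

Derivation:
Drop 1: J rot2 at col 3 lands with bottom-row=0; cleared 0 line(s) (total 0); column heights now [0 0 0 2 2 2], max=2
Drop 2: O rot1 at col 1 lands with bottom-row=0; cleared 0 line(s) (total 0); column heights now [0 2 2 2 2 2], max=2
Drop 3: S rot2 at col 3 lands with bottom-row=2; cleared 0 line(s) (total 0); column heights now [0 2 2 3 4 4], max=4
Test piece S rot3 at col 4 (width 2): heights before test = [0 2 2 3 4 4]; fits = False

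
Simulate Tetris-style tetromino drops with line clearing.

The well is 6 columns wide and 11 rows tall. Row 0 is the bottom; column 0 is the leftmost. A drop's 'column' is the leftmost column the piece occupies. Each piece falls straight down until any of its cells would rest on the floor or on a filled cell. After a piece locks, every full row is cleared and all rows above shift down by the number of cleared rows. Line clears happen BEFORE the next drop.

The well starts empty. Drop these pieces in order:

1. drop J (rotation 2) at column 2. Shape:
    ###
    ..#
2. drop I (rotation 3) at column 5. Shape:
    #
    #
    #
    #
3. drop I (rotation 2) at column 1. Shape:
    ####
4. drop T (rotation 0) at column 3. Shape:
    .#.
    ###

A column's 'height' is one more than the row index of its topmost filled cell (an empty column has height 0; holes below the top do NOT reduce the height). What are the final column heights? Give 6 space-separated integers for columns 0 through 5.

Drop 1: J rot2 at col 2 lands with bottom-row=0; cleared 0 line(s) (total 0); column heights now [0 0 2 2 2 0], max=2
Drop 2: I rot3 at col 5 lands with bottom-row=0; cleared 0 line(s) (total 0); column heights now [0 0 2 2 2 4], max=4
Drop 3: I rot2 at col 1 lands with bottom-row=2; cleared 0 line(s) (total 0); column heights now [0 3 3 3 3 4], max=4
Drop 4: T rot0 at col 3 lands with bottom-row=4; cleared 0 line(s) (total 0); column heights now [0 3 3 5 6 5], max=6

Answer: 0 3 3 5 6 5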